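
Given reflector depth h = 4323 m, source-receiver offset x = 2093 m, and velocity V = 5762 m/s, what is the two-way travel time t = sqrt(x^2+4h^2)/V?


x^2 + 4h^2 = 2093^2 + 4*4323^2 = 4380649 + 74753316 = 79133965
sqrt(79133965) = 8895.7273
t = 8895.7273 / 5762 = 1.5439 s

1.5439


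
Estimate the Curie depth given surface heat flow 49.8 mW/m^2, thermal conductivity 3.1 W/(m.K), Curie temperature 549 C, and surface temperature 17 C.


T_Curie - T_surf = 549 - 17 = 532 C
Convert q to W/m^2: 49.8 mW/m^2 = 0.0498 W/m^2
d = 532 * 3.1 / 0.0498 = 33116.47 m

33116.47


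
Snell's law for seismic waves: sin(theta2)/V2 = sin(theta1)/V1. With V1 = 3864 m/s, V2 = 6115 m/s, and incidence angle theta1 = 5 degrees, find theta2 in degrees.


sin(theta1) = sin(5 deg) = 0.087156
sin(theta2) = V2/V1 * sin(theta1) = 6115/3864 * 0.087156 = 0.137929
theta2 = arcsin(0.137929) = 7.928 degrees

7.928


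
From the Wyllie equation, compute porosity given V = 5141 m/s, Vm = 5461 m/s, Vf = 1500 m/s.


1/V - 1/Vm = 1/5141 - 1/5461 = 1.14e-05
1/Vf - 1/Vm = 1/1500 - 1/5461 = 0.00048355
phi = 1.14e-05 / 0.00048355 = 0.0236

0.0236


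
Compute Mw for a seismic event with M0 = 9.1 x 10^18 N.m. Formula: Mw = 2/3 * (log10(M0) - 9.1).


log10(M0) = log10(9.1 x 10^18) = 18.959
Mw = 2/3 * (18.959 - 9.1)
= 2/3 * 9.859
= 6.57

6.57


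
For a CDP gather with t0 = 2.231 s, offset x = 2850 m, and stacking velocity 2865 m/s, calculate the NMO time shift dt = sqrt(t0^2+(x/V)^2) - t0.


x/Vnmo = 2850/2865 = 0.994764
(x/Vnmo)^2 = 0.989556
t0^2 = 4.977361
sqrt(4.977361 + 0.989556) = 2.442727
dt = 2.442727 - 2.231 = 0.211727

0.211727


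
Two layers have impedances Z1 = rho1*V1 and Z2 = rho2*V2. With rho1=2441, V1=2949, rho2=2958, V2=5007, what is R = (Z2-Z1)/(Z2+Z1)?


Z1 = 2441 * 2949 = 7198509
Z2 = 2958 * 5007 = 14810706
R = (14810706 - 7198509) / (14810706 + 7198509) = 7612197 / 22009215 = 0.3459

0.3459


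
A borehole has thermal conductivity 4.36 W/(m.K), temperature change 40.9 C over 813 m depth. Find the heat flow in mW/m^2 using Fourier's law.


q = k * dT / dz * 1000
= 4.36 * 40.9 / 813 * 1000
= 0.219341 * 1000
= 219.3407 mW/m^2

219.3407


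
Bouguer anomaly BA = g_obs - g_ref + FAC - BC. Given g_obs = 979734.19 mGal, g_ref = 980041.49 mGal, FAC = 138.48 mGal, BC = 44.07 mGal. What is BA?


BA = g_obs - g_ref + FAC - BC
= 979734.19 - 980041.49 + 138.48 - 44.07
= -212.89 mGal

-212.89


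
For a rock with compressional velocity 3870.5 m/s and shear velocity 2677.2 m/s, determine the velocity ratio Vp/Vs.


Vp/Vs = 3870.5 / 2677.2
= 1.4457

1.4457


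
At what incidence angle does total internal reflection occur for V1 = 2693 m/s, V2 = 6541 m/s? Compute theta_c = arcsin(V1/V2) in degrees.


V1/V2 = 2693/6541 = 0.411711
theta_c = arcsin(0.411711) = 24.3123 degrees

24.3123


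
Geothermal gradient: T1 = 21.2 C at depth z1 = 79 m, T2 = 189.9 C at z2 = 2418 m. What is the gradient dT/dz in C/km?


dT = 189.9 - 21.2 = 168.7 C
dz = 2418 - 79 = 2339 m
gradient = dT/dz * 1000 = 168.7/2339 * 1000 = 72.1248 C/km

72.1248


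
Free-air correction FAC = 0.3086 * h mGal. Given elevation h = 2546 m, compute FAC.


FAC = 0.3086 * h
= 0.3086 * 2546
= 785.6956 mGal

785.6956


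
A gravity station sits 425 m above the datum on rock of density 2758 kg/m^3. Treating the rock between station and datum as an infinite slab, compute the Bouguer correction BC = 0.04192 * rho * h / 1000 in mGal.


BC = 0.04192 * rho * h / 1000
= 0.04192 * 2758 * 425 / 1000
= 49.1365 mGal

49.1365


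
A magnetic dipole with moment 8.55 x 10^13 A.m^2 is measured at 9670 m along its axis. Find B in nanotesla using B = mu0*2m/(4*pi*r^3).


m = 8.55 x 10^13 = 85500000000000 A.m^2
2m = 171000000000000 A.m^2
r^3 = 9670^3 = 904231063000
B = (4pi*10^-7) * 171000000000000 / (4*pi * 904231063000) * 1e9
= 214884937.505542 / 11362902658673.96 * 1e9
= 18911.0955 nT

18911.0955


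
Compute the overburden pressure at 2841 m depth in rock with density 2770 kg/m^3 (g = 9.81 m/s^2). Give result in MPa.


P = rho * g * z / 1e6
= 2770 * 9.81 * 2841 / 1e6
= 77200481.7 / 1e6
= 77.2005 MPa

77.2005


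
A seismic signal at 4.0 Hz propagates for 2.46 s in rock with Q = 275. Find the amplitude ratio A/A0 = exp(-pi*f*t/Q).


pi*f*t/Q = pi*4.0*2.46/275 = 0.112412
A/A0 = exp(-0.112412) = 0.893676

0.893676


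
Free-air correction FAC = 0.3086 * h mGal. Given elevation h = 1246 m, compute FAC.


FAC = 0.3086 * h
= 0.3086 * 1246
= 384.5156 mGal

384.5156


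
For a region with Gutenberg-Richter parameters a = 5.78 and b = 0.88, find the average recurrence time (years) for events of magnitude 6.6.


log10(N) = 5.78 - 0.88*6.6 = -0.028
N = 10^-0.028 = 0.937562
T = 1/N = 1/0.937562 = 1.0666 years

1.0666


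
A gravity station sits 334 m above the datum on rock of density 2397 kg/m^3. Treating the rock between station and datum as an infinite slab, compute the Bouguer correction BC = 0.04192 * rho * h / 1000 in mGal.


BC = 0.04192 * rho * h / 1000
= 0.04192 * 2397 * 334 / 1000
= 33.5611 mGal

33.5611


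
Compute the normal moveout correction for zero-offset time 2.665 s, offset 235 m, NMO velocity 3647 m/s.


x/Vnmo = 235/3647 = 0.064437
(x/Vnmo)^2 = 0.004152
t0^2 = 7.102225
sqrt(7.102225 + 0.004152) = 2.665779
dt = 2.665779 - 2.665 = 0.000779

7.790000e-04


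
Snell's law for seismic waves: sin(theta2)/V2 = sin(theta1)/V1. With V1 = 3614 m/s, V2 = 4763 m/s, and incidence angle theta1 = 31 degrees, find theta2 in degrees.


sin(theta1) = sin(31 deg) = 0.515038
sin(theta2) = V2/V1 * sin(theta1) = 4763/3614 * 0.515038 = 0.678784
theta2 = arcsin(0.678784) = 42.7487 degrees

42.7487


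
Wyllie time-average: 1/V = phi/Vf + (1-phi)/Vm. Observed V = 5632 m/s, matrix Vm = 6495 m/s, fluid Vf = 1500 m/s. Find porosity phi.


1/V - 1/Vm = 1/5632 - 1/6495 = 2.359e-05
1/Vf - 1/Vm = 1/1500 - 1/6495 = 0.0005127
phi = 2.359e-05 / 0.0005127 = 0.046

0.046


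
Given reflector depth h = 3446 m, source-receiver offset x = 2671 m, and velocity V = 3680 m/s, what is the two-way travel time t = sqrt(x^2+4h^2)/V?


x^2 + 4h^2 = 2671^2 + 4*3446^2 = 7134241 + 47499664 = 54633905
sqrt(54633905) = 7391.4752
t = 7391.4752 / 3680 = 2.0086 s

2.0086


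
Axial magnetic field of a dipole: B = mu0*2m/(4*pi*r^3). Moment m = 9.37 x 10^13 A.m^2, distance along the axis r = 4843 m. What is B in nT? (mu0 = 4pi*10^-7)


m = 9.37 x 10^13 = 93700000000000 A.m^2
2m = 187400000000000 A.m^2
r^3 = 4843^3 = 113590865107
B = (4pi*10^-7) * 187400000000000 / (4*pi * 113590865107) * 1e9
= 235493785.313091 / 1427424909340.24 * 1e9
= 164978.0551 nT

164978.0551


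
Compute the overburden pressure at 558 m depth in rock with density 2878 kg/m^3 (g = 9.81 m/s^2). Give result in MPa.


P = rho * g * z / 1e6
= 2878 * 9.81 * 558 / 1e6
= 15754114.44 / 1e6
= 15.7541 MPa

15.7541


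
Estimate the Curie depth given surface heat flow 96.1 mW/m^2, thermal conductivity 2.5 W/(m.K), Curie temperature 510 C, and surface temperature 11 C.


T_Curie - T_surf = 510 - 11 = 499 C
Convert q to W/m^2: 96.1 mW/m^2 = 0.0961 W/m^2
d = 499 * 2.5 / 0.0961 = 12981.27 m

12981.27


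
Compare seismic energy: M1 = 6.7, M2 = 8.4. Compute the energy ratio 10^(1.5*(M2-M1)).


M2 - M1 = 8.4 - 6.7 = 1.7
1.5 * 1.7 = 2.55
ratio = 10^2.55 = 354.81

354.81


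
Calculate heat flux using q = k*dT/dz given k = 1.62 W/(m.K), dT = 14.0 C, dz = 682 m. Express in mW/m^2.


q = k * dT / dz * 1000
= 1.62 * 14.0 / 682 * 1000
= 0.033255 * 1000
= 33.2551 mW/m^2

33.2551


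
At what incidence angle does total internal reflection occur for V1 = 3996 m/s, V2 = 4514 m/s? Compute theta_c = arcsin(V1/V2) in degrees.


V1/V2 = 3996/4514 = 0.885246
theta_c = arcsin(0.885246) = 62.2818 degrees

62.2818


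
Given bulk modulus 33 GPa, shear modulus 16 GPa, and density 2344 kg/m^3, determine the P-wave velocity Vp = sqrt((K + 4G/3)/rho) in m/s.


First compute the effective modulus:
K + 4G/3 = 33e9 + 4*16e9/3 = 54333333333.33 Pa
Then divide by density:
54333333333.33 / 2344 = 23179749.7156 Pa/(kg/m^3)
Take the square root:
Vp = sqrt(23179749.7156) = 4814.54 m/s

4814.54


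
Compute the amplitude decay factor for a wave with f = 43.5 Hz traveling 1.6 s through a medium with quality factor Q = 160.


pi*f*t/Q = pi*43.5*1.6/160 = 1.366593
A/A0 = exp(-1.366593) = 0.254974

0.254974


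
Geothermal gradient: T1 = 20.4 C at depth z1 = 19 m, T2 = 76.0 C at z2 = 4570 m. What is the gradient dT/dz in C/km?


dT = 76.0 - 20.4 = 55.6 C
dz = 4570 - 19 = 4551 m
gradient = dT/dz * 1000 = 55.6/4551 * 1000 = 12.2171 C/km

12.2171


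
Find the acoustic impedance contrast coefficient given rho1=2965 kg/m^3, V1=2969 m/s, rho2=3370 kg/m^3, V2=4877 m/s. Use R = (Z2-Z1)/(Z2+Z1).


Z1 = 2965 * 2969 = 8803085
Z2 = 3370 * 4877 = 16435490
R = (16435490 - 8803085) / (16435490 + 8803085) = 7632405 / 25238575 = 0.3024

0.3024


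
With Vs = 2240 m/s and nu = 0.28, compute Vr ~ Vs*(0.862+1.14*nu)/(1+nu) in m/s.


Numerator factor = 0.862 + 1.14*0.28 = 1.1812
Denominator = 1 + 0.28 = 1.28
Vr = 2240 * 1.1812 / 1.28 = 2067.1 m/s

2067.1


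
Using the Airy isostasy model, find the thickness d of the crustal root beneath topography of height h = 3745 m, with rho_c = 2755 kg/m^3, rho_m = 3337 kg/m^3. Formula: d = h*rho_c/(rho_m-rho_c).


rho_m - rho_c = 3337 - 2755 = 582
d = 3745 * 2755 / 582
= 10317475 / 582
= 17727.62 m

17727.62


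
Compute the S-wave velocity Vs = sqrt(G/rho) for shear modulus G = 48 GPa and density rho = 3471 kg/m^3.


Convert G to Pa: G = 48e9 Pa
Compute G/rho = 48e9 / 3471 = 13828867.7615
Vs = sqrt(13828867.7615) = 3718.72 m/s

3718.72


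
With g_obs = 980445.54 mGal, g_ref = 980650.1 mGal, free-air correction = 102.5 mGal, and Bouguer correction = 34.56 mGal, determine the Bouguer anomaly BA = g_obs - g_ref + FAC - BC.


BA = g_obs - g_ref + FAC - BC
= 980445.54 - 980650.1 + 102.5 - 34.56
= -136.62 mGal

-136.62


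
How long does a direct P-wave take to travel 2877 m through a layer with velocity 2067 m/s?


t = x / V
= 2877 / 2067
= 1.3919 s

1.3919


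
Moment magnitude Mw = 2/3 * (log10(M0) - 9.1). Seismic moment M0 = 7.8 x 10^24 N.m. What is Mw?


log10(M0) = log10(7.8 x 10^24) = 24.8921
Mw = 2/3 * (24.8921 - 9.1)
= 2/3 * 15.7921
= 10.53

10.53


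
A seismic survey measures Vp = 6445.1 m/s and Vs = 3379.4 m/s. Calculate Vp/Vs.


Vp/Vs = 6445.1 / 3379.4
= 1.9072

1.9072


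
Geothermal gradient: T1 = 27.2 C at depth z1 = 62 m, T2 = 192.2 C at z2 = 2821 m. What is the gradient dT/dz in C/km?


dT = 192.2 - 27.2 = 165.0 C
dz = 2821 - 62 = 2759 m
gradient = dT/dz * 1000 = 165.0/2759 * 1000 = 59.8043 C/km

59.8043


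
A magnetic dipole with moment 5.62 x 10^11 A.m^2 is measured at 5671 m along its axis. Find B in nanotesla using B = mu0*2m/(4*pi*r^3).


m = 5.62 x 10^11 = 562000000000 A.m^2
2m = 1124000000000 A.m^2
r^3 = 5671^3 = 182380726711
B = (4pi*10^-7) * 1124000000000 / (4*pi * 182380726711) * 1e9
= 1412460.057054 / 2291863804766.58 * 1e9
= 616.2932 nT

616.2932


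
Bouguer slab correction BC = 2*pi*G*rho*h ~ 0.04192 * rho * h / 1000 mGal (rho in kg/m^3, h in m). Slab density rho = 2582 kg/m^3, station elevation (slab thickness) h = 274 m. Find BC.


BC = 0.04192 * rho * h / 1000
= 0.04192 * 2582 * 274 / 1000
= 29.6571 mGal

29.6571


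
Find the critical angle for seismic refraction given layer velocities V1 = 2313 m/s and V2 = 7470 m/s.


V1/V2 = 2313/7470 = 0.309639
theta_c = arcsin(0.309639) = 18.0374 degrees

18.0374


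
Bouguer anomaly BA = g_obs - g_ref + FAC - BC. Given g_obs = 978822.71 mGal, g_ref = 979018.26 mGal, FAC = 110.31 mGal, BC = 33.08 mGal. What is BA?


BA = g_obs - g_ref + FAC - BC
= 978822.71 - 979018.26 + 110.31 - 33.08
= -118.32 mGal

-118.32


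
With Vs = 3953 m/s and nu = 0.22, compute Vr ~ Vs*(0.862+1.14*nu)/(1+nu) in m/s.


Numerator factor = 0.862 + 1.14*0.22 = 1.1128
Denominator = 1 + 0.22 = 1.22
Vr = 3953 * 1.1128 / 1.22 = 3605.65 m/s

3605.65


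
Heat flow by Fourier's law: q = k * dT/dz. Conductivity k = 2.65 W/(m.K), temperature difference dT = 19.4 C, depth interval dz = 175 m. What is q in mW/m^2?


q = k * dT / dz * 1000
= 2.65 * 19.4 / 175 * 1000
= 0.293771 * 1000
= 293.7714 mW/m^2

293.7714


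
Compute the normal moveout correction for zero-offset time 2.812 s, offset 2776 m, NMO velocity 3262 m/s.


x/Vnmo = 2776/3262 = 0.851012
(x/Vnmo)^2 = 0.724221
t0^2 = 7.907344
sqrt(7.907344 + 0.724221) = 2.937952
dt = 2.937952 - 2.812 = 0.125952

0.125952


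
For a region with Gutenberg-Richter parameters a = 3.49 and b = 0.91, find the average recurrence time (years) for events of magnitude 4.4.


log10(N) = 3.49 - 0.91*4.4 = -0.514
N = 10^-0.514 = 0.306196
T = 1/N = 1/0.306196 = 3.2659 years

3.2659


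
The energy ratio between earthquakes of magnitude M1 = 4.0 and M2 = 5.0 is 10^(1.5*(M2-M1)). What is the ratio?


M2 - M1 = 5.0 - 4.0 = 1.0
1.5 * 1.0 = 1.5
ratio = 10^1.5 = 31.62

31.62


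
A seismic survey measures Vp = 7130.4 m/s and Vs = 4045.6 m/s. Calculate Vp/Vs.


Vp/Vs = 7130.4 / 4045.6
= 1.7625

1.7625


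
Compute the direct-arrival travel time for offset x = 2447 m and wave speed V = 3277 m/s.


t = x / V
= 2447 / 3277
= 0.7467 s

0.7467


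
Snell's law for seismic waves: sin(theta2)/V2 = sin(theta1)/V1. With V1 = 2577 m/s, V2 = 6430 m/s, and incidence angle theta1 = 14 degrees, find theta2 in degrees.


sin(theta1) = sin(14 deg) = 0.241922
sin(theta2) = V2/V1 * sin(theta1) = 6430/2577 * 0.241922 = 0.603631
theta2 = arcsin(0.603631) = 37.1304 degrees

37.1304


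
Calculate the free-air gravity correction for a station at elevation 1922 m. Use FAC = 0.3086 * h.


FAC = 0.3086 * h
= 0.3086 * 1922
= 593.1292 mGal

593.1292


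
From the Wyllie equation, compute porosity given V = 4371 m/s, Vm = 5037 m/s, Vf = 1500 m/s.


1/V - 1/Vm = 1/4371 - 1/5037 = 3.025e-05
1/Vf - 1/Vm = 1/1500 - 1/5037 = 0.00046814
phi = 3.025e-05 / 0.00046814 = 0.0646

0.0646


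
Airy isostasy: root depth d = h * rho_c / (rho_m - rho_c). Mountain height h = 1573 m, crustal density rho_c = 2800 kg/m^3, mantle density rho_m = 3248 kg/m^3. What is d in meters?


rho_m - rho_c = 3248 - 2800 = 448
d = 1573 * 2800 / 448
= 4404400 / 448
= 9831.25 m

9831.25


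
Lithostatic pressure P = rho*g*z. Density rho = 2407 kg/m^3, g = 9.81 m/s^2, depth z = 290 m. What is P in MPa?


P = rho * g * z / 1e6
= 2407 * 9.81 * 290 / 1e6
= 6847674.3 / 1e6
= 6.8477 MPa

6.8477


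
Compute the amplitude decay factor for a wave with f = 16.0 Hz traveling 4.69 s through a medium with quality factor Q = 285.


pi*f*t/Q = pi*16.0*4.69/285 = 0.827176
A/A0 = exp(-0.827176) = 0.437283

0.437283


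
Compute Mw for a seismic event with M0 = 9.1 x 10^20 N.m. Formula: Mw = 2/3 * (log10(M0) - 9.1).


log10(M0) = log10(9.1 x 10^20) = 20.959
Mw = 2/3 * (20.959 - 9.1)
= 2/3 * 11.859
= 7.91

7.91


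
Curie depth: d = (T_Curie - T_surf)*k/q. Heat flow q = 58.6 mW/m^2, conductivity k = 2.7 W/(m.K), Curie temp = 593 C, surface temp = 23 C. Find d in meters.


T_Curie - T_surf = 593 - 23 = 570 C
Convert q to W/m^2: 58.6 mW/m^2 = 0.0586 W/m^2
d = 570 * 2.7 / 0.0586 = 26262.8 m

26262.8


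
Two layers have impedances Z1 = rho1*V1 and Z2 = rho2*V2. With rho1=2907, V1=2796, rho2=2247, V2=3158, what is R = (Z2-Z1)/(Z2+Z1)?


Z1 = 2907 * 2796 = 8127972
Z2 = 2247 * 3158 = 7096026
R = (7096026 - 8127972) / (7096026 + 8127972) = -1031946 / 15223998 = -0.0678

-0.0678


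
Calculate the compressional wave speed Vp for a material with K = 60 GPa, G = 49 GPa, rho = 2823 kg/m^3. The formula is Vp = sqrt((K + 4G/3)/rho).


First compute the effective modulus:
K + 4G/3 = 60e9 + 4*49e9/3 = 125333333333.33 Pa
Then divide by density:
125333333333.33 / 2823 = 44397213.3664 Pa/(kg/m^3)
Take the square root:
Vp = sqrt(44397213.3664) = 6663.12 m/s

6663.12


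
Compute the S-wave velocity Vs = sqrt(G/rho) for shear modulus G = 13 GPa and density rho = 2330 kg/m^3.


Convert G to Pa: G = 13e9 Pa
Compute G/rho = 13e9 / 2330 = 5579399.1416
Vs = sqrt(5579399.1416) = 2362.08 m/s

2362.08


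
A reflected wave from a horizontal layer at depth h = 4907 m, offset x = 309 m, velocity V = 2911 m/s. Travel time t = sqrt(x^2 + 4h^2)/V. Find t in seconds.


x^2 + 4h^2 = 309^2 + 4*4907^2 = 95481 + 96314596 = 96410077
sqrt(96410077) = 9818.8633
t = 9818.8633 / 2911 = 3.373 s

3.373


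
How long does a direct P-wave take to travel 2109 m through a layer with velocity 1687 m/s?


t = x / V
= 2109 / 1687
= 1.2501 s

1.2501


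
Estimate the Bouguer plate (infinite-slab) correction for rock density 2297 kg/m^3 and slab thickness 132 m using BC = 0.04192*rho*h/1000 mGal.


BC = 0.04192 * rho * h / 1000
= 0.04192 * 2297 * 132 / 1000
= 12.7103 mGal

12.7103


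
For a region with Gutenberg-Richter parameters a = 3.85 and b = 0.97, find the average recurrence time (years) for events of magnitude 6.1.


log10(N) = 3.85 - 0.97*6.1 = -2.067
N = 10^-2.067 = 0.00857
T = 1/N = 1/0.00857 = 116.681 years

116.681


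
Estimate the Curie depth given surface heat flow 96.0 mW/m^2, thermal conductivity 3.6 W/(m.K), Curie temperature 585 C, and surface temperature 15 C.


T_Curie - T_surf = 585 - 15 = 570 C
Convert q to W/m^2: 96.0 mW/m^2 = 0.096 W/m^2
d = 570 * 3.6 / 0.096 = 21375.0 m

21375.0


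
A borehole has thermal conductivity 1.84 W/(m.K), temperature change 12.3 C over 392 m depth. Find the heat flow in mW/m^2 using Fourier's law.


q = k * dT / dz * 1000
= 1.84 * 12.3 / 392 * 1000
= 0.057735 * 1000
= 57.7347 mW/m^2

57.7347


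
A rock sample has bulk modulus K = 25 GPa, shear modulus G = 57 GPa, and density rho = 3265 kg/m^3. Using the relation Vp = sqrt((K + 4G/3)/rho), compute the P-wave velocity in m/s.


First compute the effective modulus:
K + 4G/3 = 25e9 + 4*57e9/3 = 101000000000.0 Pa
Then divide by density:
101000000000.0 / 3265 = 30934150.0766 Pa/(kg/m^3)
Take the square root:
Vp = sqrt(30934150.0766) = 5561.85 m/s

5561.85


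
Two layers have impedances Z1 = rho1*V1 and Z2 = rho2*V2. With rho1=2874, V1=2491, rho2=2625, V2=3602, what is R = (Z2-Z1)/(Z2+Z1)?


Z1 = 2874 * 2491 = 7159134
Z2 = 2625 * 3602 = 9455250
R = (9455250 - 7159134) / (9455250 + 7159134) = 2296116 / 16614384 = 0.1382

0.1382


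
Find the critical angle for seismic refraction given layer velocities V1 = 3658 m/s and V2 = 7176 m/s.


V1/V2 = 3658/7176 = 0.509755
theta_c = arcsin(0.509755) = 30.6475 degrees

30.6475


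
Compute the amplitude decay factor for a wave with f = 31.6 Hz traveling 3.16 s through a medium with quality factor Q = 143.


pi*f*t/Q = pi*31.6*3.16/143 = 2.193754
A/A0 = exp(-2.193754) = 0.111497

0.111497


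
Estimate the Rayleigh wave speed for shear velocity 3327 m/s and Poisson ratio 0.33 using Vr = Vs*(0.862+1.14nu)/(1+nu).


Numerator factor = 0.862 + 1.14*0.33 = 1.2382
Denominator = 1 + 0.33 = 1.33
Vr = 3327 * 1.2382 / 1.33 = 3097.36 m/s

3097.36


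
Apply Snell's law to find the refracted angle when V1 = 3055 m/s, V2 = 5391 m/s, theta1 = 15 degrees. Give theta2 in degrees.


sin(theta1) = sin(15 deg) = 0.258819
sin(theta2) = V2/V1 * sin(theta1) = 5391/3055 * 0.258819 = 0.456725
theta2 = arcsin(0.456725) = 27.1759 degrees

27.1759


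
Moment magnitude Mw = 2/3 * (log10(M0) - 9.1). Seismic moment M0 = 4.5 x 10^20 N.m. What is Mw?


log10(M0) = log10(4.5 x 10^20) = 20.6532
Mw = 2/3 * (20.6532 - 9.1)
= 2/3 * 11.5532
= 7.7

7.7


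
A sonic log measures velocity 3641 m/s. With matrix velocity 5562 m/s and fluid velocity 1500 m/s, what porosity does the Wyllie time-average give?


1/V - 1/Vm = 1/3641 - 1/5562 = 9.486e-05
1/Vf - 1/Vm = 1/1500 - 1/5562 = 0.00048688
phi = 9.486e-05 / 0.00048688 = 0.1948

0.1948


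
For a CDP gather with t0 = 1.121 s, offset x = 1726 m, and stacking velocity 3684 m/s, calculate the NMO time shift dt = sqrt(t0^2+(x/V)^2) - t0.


x/Vnmo = 1726/3684 = 0.468512
(x/Vnmo)^2 = 0.219504
t0^2 = 1.256641
sqrt(1.256641 + 0.219504) = 1.214967
dt = 1.214967 - 1.121 = 0.093967

0.093967


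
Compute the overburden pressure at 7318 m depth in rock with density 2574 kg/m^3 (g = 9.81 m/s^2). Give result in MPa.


P = rho * g * z / 1e6
= 2574 * 9.81 * 7318 / 1e6
= 184786378.92 / 1e6
= 184.7864 MPa

184.7864


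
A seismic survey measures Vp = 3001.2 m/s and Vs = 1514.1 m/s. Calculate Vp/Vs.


Vp/Vs = 3001.2 / 1514.1
= 1.9822

1.9822


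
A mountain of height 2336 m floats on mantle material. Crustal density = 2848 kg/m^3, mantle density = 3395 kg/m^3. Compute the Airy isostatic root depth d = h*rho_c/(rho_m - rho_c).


rho_m - rho_c = 3395 - 2848 = 547
d = 2336 * 2848 / 547
= 6652928 / 547
= 12162.57 m

12162.57


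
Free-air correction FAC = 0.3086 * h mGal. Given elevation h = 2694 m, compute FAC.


FAC = 0.3086 * h
= 0.3086 * 2694
= 831.3684 mGal

831.3684


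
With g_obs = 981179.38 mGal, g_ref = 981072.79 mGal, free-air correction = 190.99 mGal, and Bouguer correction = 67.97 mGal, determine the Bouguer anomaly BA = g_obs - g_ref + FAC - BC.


BA = g_obs - g_ref + FAC - BC
= 981179.38 - 981072.79 + 190.99 - 67.97
= 229.61 mGal

229.61


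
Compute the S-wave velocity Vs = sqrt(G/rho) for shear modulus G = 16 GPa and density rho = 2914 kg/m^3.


Convert G to Pa: G = 16e9 Pa
Compute G/rho = 16e9 / 2914 = 5490734.3857
Vs = sqrt(5490734.3857) = 2343.23 m/s

2343.23


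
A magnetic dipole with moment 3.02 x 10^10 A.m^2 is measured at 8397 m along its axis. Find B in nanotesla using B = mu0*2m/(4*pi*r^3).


m = 3.02 x 10^10 = 30200000000 A.m^2
2m = 60400000000 A.m^2
r^3 = 8397^3 = 592069186773
B = (4pi*10^-7) * 60400000000 / (4*pi * 592069186773) * 1e9
= 75900.878511 / 7440160830331.76 * 1e9
= 10.2015 nT

10.2015


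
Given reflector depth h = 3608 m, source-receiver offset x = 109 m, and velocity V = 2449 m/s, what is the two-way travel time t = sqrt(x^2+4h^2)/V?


x^2 + 4h^2 = 109^2 + 4*3608^2 = 11881 + 52070656 = 52082537
sqrt(52082537) = 7216.8232
t = 7216.8232 / 2449 = 2.9468 s

2.9468


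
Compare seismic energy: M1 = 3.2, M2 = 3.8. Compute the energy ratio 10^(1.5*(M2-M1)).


M2 - M1 = 3.8 - 3.2 = 0.6
1.5 * 0.6 = 0.9
ratio = 10^0.9 = 7.94

7.94


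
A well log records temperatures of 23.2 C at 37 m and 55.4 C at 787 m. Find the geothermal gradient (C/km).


dT = 55.4 - 23.2 = 32.2 C
dz = 787 - 37 = 750 m
gradient = dT/dz * 1000 = 32.2/750 * 1000 = 42.9333 C/km

42.9333


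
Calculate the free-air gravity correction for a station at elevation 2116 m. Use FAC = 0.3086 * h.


FAC = 0.3086 * h
= 0.3086 * 2116
= 652.9976 mGal

652.9976


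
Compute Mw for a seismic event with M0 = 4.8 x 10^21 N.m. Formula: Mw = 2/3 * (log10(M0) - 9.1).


log10(M0) = log10(4.8 x 10^21) = 21.6812
Mw = 2/3 * (21.6812 - 9.1)
= 2/3 * 12.5812
= 8.39

8.39


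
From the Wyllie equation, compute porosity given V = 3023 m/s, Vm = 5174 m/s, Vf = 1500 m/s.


1/V - 1/Vm = 1/3023 - 1/5174 = 0.00013752
1/Vf - 1/Vm = 1/1500 - 1/5174 = 0.00047339
phi = 0.00013752 / 0.00047339 = 0.2905

0.2905


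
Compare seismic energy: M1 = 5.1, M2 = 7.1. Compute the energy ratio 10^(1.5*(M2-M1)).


M2 - M1 = 7.1 - 5.1 = 2.0
1.5 * 2.0 = 3.0
ratio = 10^3.0 = 1000.0

1000.0


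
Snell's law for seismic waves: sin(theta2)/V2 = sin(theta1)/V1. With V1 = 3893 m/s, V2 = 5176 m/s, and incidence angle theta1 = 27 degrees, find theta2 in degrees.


sin(theta1) = sin(27 deg) = 0.45399
sin(theta2) = V2/V1 * sin(theta1) = 5176/3893 * 0.45399 = 0.60361
theta2 = arcsin(0.60361) = 37.1289 degrees

37.1289


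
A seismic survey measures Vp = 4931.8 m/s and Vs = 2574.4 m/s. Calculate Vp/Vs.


Vp/Vs = 4931.8 / 2574.4
= 1.9157

1.9157


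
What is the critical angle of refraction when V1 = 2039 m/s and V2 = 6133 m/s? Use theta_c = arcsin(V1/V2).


V1/V2 = 2039/6133 = 0.332464
theta_c = arcsin(0.332464) = 19.4184 degrees

19.4184


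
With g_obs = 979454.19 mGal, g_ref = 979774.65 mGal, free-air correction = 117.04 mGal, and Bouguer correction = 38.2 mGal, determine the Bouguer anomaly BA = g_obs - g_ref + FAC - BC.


BA = g_obs - g_ref + FAC - BC
= 979454.19 - 979774.65 + 117.04 - 38.2
= -241.62 mGal

-241.62


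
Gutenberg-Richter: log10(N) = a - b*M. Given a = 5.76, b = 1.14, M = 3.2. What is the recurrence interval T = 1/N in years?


log10(N) = 5.76 - 1.14*3.2 = 2.112
N = 10^2.112 = 129.419584
T = 1/N = 1/129.419584 = 0.0077 years

0.0077


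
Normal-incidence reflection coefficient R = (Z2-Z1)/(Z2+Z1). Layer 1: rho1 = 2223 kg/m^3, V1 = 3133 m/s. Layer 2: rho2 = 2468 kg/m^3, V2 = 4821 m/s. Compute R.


Z1 = 2223 * 3133 = 6964659
Z2 = 2468 * 4821 = 11898228
R = (11898228 - 6964659) / (11898228 + 6964659) = 4933569 / 18862887 = 0.2615

0.2615


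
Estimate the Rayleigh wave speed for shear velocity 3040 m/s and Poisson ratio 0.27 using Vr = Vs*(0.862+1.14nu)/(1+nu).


Numerator factor = 0.862 + 1.14*0.27 = 1.1698
Denominator = 1 + 0.27 = 1.27
Vr = 3040 * 1.1698 / 1.27 = 2800.15 m/s

2800.15


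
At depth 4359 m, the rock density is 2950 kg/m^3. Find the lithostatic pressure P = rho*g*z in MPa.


P = rho * g * z / 1e6
= 2950 * 9.81 * 4359 / 1e6
= 126147280.5 / 1e6
= 126.1473 MPa

126.1473


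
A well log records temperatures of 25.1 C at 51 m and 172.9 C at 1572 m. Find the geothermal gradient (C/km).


dT = 172.9 - 25.1 = 147.8 C
dz = 1572 - 51 = 1521 m
gradient = dT/dz * 1000 = 147.8/1521 * 1000 = 97.1729 C/km

97.1729


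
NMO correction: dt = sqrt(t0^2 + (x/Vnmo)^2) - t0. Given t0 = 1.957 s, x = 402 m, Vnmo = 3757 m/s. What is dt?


x/Vnmo = 402/3757 = 0.107
(x/Vnmo)^2 = 0.011449
t0^2 = 3.829849
sqrt(3.829849 + 0.011449) = 1.959923
dt = 1.959923 - 1.957 = 0.002923

0.002923


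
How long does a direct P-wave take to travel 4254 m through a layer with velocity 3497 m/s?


t = x / V
= 4254 / 3497
= 1.2165 s

1.2165


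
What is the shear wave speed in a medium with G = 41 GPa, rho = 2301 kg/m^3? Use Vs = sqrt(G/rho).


Convert G to Pa: G = 41e9 Pa
Compute G/rho = 41e9 / 2301 = 17818339.8522
Vs = sqrt(17818339.8522) = 4221.18 m/s

4221.18


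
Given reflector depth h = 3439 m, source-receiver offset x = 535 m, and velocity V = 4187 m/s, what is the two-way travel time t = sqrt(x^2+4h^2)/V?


x^2 + 4h^2 = 535^2 + 4*3439^2 = 286225 + 47306884 = 47593109
sqrt(47593109) = 6898.7759
t = 6898.7759 / 4187 = 1.6477 s

1.6477


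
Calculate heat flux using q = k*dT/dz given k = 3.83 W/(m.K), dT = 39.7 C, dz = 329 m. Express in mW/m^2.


q = k * dT / dz * 1000
= 3.83 * 39.7 / 329 * 1000
= 0.462161 * 1000
= 462.1611 mW/m^2

462.1611


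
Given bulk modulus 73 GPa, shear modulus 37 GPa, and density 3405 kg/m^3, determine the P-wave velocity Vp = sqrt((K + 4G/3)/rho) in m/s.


First compute the effective modulus:
K + 4G/3 = 73e9 + 4*37e9/3 = 122333333333.33 Pa
Then divide by density:
122333333333.33 / 3405 = 35927557.5135 Pa/(kg/m^3)
Take the square root:
Vp = sqrt(35927557.5135) = 5993.96 m/s

5993.96


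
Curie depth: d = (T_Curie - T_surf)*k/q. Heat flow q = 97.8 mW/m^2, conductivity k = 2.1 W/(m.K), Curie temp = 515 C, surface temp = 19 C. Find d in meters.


T_Curie - T_surf = 515 - 19 = 496 C
Convert q to W/m^2: 97.8 mW/m^2 = 0.0978 W/m^2
d = 496 * 2.1 / 0.0978 = 10650.31 m

10650.31


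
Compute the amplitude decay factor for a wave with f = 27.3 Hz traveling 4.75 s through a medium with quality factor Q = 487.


pi*f*t/Q = pi*27.3*4.75/487 = 0.836522
A/A0 = exp(-0.836522) = 0.433215

0.433215


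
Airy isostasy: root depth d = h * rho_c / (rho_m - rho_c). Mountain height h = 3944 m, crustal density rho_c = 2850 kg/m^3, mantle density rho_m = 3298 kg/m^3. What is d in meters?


rho_m - rho_c = 3298 - 2850 = 448
d = 3944 * 2850 / 448
= 11240400 / 448
= 25090.18 m

25090.18


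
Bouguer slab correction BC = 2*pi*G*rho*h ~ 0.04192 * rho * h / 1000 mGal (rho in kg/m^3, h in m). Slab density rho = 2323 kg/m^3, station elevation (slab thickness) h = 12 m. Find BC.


BC = 0.04192 * rho * h / 1000
= 0.04192 * 2323 * 12 / 1000
= 1.1686 mGal

1.1686


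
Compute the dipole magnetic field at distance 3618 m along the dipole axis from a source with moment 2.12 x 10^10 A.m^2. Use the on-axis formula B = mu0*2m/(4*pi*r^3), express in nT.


m = 2.12 x 10^10 = 21200000000 A.m^2
2m = 42400000000 A.m^2
r^3 = 3618^3 = 47359345032
B = (4pi*10^-7) * 42400000000 / (4*pi * 47359345032) * 1e9
= 53281.411405 / 595135081725.42 * 1e9
= 89.5283 nT

89.5283


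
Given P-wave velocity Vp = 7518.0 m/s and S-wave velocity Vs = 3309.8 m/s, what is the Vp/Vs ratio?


Vp/Vs = 7518.0 / 3309.8
= 2.2714

2.2714


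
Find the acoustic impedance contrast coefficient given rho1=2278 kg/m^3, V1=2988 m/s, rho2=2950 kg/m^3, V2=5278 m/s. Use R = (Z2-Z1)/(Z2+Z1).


Z1 = 2278 * 2988 = 6806664
Z2 = 2950 * 5278 = 15570100
R = (15570100 - 6806664) / (15570100 + 6806664) = 8763436 / 22376764 = 0.3916

0.3916


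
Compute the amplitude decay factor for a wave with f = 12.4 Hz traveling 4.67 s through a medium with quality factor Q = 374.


pi*f*t/Q = pi*12.4*4.67/374 = 0.486426
A/A0 = exp(-0.486426) = 0.61482

0.61482


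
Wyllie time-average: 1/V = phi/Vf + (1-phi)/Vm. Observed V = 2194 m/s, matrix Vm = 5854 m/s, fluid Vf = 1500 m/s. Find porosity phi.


1/V - 1/Vm = 1/2194 - 1/5854 = 0.00028497
1/Vf - 1/Vm = 1/1500 - 1/5854 = 0.00049584
phi = 0.00028497 / 0.00049584 = 0.5747

0.5747


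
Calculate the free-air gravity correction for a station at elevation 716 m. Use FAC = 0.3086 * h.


FAC = 0.3086 * h
= 0.3086 * 716
= 220.9576 mGal

220.9576


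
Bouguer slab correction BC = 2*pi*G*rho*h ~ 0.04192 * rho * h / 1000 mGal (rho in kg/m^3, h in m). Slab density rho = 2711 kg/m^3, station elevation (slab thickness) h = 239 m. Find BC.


BC = 0.04192 * rho * h / 1000
= 0.04192 * 2711 * 239 / 1000
= 27.1612 mGal

27.1612


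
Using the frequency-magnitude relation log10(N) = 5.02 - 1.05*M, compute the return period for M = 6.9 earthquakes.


log10(N) = 5.02 - 1.05*6.9 = -2.225
N = 10^-2.225 = 0.005957
T = 1/N = 1/0.005957 = 167.8804 years

167.8804


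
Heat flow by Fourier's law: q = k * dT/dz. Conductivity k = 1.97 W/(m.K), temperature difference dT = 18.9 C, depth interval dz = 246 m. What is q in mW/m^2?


q = k * dT / dz * 1000
= 1.97 * 18.9 / 246 * 1000
= 0.151354 * 1000
= 151.3537 mW/m^2

151.3537


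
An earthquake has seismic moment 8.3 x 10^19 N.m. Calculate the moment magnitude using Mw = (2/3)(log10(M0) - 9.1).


log10(M0) = log10(8.3 x 10^19) = 19.9191
Mw = 2/3 * (19.9191 - 9.1)
= 2/3 * 10.8191
= 7.21

7.21


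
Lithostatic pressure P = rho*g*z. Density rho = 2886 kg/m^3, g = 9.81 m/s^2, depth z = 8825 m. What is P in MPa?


P = rho * g * z / 1e6
= 2886 * 9.81 * 8825 / 1e6
= 249850399.5 / 1e6
= 249.8504 MPa

249.8504


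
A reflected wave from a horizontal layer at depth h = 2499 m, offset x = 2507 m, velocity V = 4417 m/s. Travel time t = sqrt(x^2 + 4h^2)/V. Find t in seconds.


x^2 + 4h^2 = 2507^2 + 4*2499^2 = 6285049 + 24980004 = 31265053
sqrt(31265053) = 5591.5162
t = 5591.5162 / 4417 = 1.2659 s

1.2659


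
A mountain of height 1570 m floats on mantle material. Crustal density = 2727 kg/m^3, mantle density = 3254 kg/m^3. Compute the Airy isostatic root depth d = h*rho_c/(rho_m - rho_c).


rho_m - rho_c = 3254 - 2727 = 527
d = 1570 * 2727 / 527
= 4281390 / 527
= 8124.08 m

8124.08


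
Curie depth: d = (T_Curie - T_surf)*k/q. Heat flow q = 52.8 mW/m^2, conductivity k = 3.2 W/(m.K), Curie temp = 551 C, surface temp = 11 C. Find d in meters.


T_Curie - T_surf = 551 - 11 = 540 C
Convert q to W/m^2: 52.8 mW/m^2 = 0.0528 W/m^2
d = 540 * 3.2 / 0.0528 = 32727.27 m

32727.27


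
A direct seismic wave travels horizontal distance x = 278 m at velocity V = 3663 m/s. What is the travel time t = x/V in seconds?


t = x / V
= 278 / 3663
= 0.0759 s

0.0759


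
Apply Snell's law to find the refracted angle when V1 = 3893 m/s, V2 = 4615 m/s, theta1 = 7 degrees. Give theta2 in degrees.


sin(theta1) = sin(7 deg) = 0.121869
sin(theta2) = V2/V1 * sin(theta1) = 4615/3893 * 0.121869 = 0.144471
theta2 = arcsin(0.144471) = 8.3067 degrees

8.3067


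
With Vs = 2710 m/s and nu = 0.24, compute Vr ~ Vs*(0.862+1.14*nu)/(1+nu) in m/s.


Numerator factor = 0.862 + 1.14*0.24 = 1.1356
Denominator = 1 + 0.24 = 1.24
Vr = 2710 * 1.1356 / 1.24 = 2481.84 m/s

2481.84


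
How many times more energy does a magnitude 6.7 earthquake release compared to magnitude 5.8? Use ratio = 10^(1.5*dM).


M2 - M1 = 6.7 - 5.8 = 0.9
1.5 * 0.9 = 1.35
ratio = 10^1.35 = 22.39

22.39


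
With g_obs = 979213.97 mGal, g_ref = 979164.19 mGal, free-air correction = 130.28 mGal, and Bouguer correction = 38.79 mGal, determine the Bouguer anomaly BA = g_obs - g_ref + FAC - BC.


BA = g_obs - g_ref + FAC - BC
= 979213.97 - 979164.19 + 130.28 - 38.79
= 141.27 mGal

141.27


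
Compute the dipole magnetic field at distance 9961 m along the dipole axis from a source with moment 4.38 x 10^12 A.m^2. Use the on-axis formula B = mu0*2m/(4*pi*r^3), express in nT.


m = 4.38 x 10^12 = 4380000000000 A.m^2
2m = 8760000000000 A.m^2
r^3 = 9961^3 = 988345570681
B = (4pi*10^-7) * 8760000000000 / (4*pi * 988345570681) * 1e9
= 11008140.658179 / 12419916736237.77 * 1e9
= 886.3297 nT

886.3297


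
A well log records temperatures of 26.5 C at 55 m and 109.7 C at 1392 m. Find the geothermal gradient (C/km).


dT = 109.7 - 26.5 = 83.2 C
dz = 1392 - 55 = 1337 m
gradient = dT/dz * 1000 = 83.2/1337 * 1000 = 62.2289 C/km

62.2289


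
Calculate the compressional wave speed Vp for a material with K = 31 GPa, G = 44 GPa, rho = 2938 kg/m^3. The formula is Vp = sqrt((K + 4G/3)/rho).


First compute the effective modulus:
K + 4G/3 = 31e9 + 4*44e9/3 = 89666666666.67 Pa
Then divide by density:
89666666666.67 / 2938 = 30519627.8648 Pa/(kg/m^3)
Take the square root:
Vp = sqrt(30519627.8648) = 5524.46 m/s

5524.46


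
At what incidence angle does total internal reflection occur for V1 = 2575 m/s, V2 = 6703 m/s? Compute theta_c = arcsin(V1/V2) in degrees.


V1/V2 = 2575/6703 = 0.384156
theta_c = arcsin(0.384156) = 22.5914 degrees

22.5914


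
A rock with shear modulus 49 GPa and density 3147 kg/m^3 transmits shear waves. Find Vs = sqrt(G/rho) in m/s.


Convert G to Pa: G = 49e9 Pa
Compute G/rho = 49e9 / 3147 = 15570384.4932
Vs = sqrt(15570384.4932) = 3945.93 m/s

3945.93


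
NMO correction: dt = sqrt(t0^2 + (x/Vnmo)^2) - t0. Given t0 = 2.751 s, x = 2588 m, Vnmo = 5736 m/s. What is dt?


x/Vnmo = 2588/5736 = 0.451185
(x/Vnmo)^2 = 0.203568
t0^2 = 7.568001
sqrt(7.568001 + 0.203568) = 2.787753
dt = 2.787753 - 2.751 = 0.036753

0.036753


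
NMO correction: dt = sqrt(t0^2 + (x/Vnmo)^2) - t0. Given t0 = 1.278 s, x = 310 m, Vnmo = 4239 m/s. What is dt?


x/Vnmo = 310/4239 = 0.07313
(x/Vnmo)^2 = 0.005348
t0^2 = 1.633284
sqrt(1.633284 + 0.005348) = 1.280091
dt = 1.280091 - 1.278 = 0.002091

0.002091


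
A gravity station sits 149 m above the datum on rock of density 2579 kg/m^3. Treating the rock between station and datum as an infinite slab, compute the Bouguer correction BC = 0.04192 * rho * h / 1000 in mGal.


BC = 0.04192 * rho * h / 1000
= 0.04192 * 2579 * 149 / 1000
= 16.1086 mGal

16.1086


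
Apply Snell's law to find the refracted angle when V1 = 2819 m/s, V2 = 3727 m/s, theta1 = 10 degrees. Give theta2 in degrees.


sin(theta1) = sin(10 deg) = 0.173648
sin(theta2) = V2/V1 * sin(theta1) = 3727/2819 * 0.173648 = 0.22958
theta2 = arcsin(0.22958) = 13.2724 degrees

13.2724


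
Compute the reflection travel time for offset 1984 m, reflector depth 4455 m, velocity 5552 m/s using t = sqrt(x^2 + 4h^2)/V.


x^2 + 4h^2 = 1984^2 + 4*4455^2 = 3936256 + 79388100 = 83324356
sqrt(83324356) = 9128.2176
t = 9128.2176 / 5552 = 1.6441 s

1.6441


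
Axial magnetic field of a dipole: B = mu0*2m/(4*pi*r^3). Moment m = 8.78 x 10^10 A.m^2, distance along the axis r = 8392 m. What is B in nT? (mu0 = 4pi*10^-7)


m = 8.78 x 10^10 = 87800000000 A.m^2
2m = 175600000000 A.m^2
r^3 = 8392^3 = 591012172288
B = (4pi*10^-7) * 175600000000 / (4*pi * 591012172288) * 1e9
= 220665.467988 / 7426877994568.5 * 1e9
= 29.7117 nT

29.7117


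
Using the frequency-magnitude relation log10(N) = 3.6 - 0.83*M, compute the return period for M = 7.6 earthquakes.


log10(N) = 3.6 - 0.83*7.6 = -2.708
N = 10^-2.708 = 0.001959
T = 1/N = 1/0.001959 = 510.505 years

510.505


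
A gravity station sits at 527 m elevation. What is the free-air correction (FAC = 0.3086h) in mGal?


FAC = 0.3086 * h
= 0.3086 * 527
= 162.6322 mGal

162.6322


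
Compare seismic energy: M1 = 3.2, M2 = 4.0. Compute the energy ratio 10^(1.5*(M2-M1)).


M2 - M1 = 4.0 - 3.2 = 0.8
1.5 * 0.8 = 1.2
ratio = 10^1.2 = 15.85

15.85


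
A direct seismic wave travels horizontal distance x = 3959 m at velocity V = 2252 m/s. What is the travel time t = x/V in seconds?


t = x / V
= 3959 / 2252
= 1.758 s

1.758


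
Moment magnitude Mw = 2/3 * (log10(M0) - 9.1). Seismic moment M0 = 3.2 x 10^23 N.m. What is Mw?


log10(M0) = log10(3.2 x 10^23) = 23.5051
Mw = 2/3 * (23.5051 - 9.1)
= 2/3 * 14.4051
= 9.6

9.6


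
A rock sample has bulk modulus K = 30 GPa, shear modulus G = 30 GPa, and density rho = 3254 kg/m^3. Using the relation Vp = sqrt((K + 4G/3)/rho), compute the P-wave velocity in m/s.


First compute the effective modulus:
K + 4G/3 = 30e9 + 4*30e9/3 = 70000000000.0 Pa
Then divide by density:
70000000000.0 / 3254 = 21511985.2489 Pa/(kg/m^3)
Take the square root:
Vp = sqrt(21511985.2489) = 4638.1 m/s

4638.1


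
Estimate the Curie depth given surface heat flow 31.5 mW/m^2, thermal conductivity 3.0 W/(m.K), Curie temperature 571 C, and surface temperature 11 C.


T_Curie - T_surf = 571 - 11 = 560 C
Convert q to W/m^2: 31.5 mW/m^2 = 0.0315 W/m^2
d = 560 * 3.0 / 0.0315 = 53333.33 m

53333.33


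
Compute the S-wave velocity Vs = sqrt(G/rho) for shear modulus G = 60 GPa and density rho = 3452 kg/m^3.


Convert G to Pa: G = 60e9 Pa
Compute G/rho = 60e9 / 3452 = 17381228.2735
Vs = sqrt(17381228.2735) = 4169.08 m/s

4169.08


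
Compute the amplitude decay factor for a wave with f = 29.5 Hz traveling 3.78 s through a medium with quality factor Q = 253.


pi*f*t/Q = pi*29.5*3.78/253 = 1.38466
A/A0 = exp(-1.38466) = 0.250409

0.250409


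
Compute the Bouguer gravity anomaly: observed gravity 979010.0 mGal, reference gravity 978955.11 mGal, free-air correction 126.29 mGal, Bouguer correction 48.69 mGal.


BA = g_obs - g_ref + FAC - BC
= 979010.0 - 978955.11 + 126.29 - 48.69
= 132.49 mGal

132.49


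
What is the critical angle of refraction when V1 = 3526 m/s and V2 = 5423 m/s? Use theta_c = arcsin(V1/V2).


V1/V2 = 3526/5423 = 0.650194
theta_c = arcsin(0.650194) = 40.5562 degrees

40.5562


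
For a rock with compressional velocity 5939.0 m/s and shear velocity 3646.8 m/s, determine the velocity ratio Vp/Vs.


Vp/Vs = 5939.0 / 3646.8
= 1.6286

1.6286


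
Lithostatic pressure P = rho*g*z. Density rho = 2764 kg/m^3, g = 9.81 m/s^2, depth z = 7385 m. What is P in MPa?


P = rho * g * z / 1e6
= 2764 * 9.81 * 7385 / 1e6
= 200243093.4 / 1e6
= 200.2431 MPa

200.2431


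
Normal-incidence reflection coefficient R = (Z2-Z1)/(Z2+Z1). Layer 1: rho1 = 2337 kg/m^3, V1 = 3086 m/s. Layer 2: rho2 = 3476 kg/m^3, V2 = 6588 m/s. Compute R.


Z1 = 2337 * 3086 = 7211982
Z2 = 3476 * 6588 = 22899888
R = (22899888 - 7211982) / (22899888 + 7211982) = 15687906 / 30111870 = 0.521

0.521


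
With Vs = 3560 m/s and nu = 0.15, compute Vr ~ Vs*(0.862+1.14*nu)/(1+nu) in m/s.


Numerator factor = 0.862 + 1.14*0.15 = 1.033
Denominator = 1 + 0.15 = 1.15
Vr = 3560 * 1.033 / 1.15 = 3197.81 m/s

3197.81
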